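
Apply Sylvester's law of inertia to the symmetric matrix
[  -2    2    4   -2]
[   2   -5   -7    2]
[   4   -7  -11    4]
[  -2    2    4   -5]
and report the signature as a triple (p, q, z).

step 0: pivot -2 → sign −
step 1: pivot -3 → sign −
step 2: pivot -3 → sign −
step 3: row/col 3 already zero → sign 0
signature = (0, 3, 1)

Answer: (0, 3, 1)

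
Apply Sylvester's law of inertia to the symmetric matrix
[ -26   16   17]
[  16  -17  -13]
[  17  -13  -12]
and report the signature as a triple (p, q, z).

step 0: pivot -26 → sign −
step 1: pivot -93/13 → sign −
step 2: pivot 1/62 → sign +
signature = (1, 2, 0)

Answer: (1, 2, 0)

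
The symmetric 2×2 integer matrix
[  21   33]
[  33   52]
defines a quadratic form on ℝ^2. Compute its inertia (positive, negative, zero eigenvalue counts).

Answer: (2, 0, 0)

Derivation:
step 0: pivot 21 → sign +
step 1: pivot 1/7 → sign +
signature = (2, 0, 0)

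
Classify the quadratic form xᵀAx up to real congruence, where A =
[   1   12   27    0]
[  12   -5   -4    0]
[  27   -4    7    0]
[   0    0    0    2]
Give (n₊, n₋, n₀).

Answer: (3, 1, 0)

Derivation:
step 0: pivot 1 → sign +
step 1: pivot -149 → sign −
step 2: pivot 6/149 → sign +
step 3: pivot 2 → sign +
signature = (3, 1, 0)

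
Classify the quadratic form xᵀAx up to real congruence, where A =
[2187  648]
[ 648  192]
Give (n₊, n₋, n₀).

step 0: pivot 2187 → sign +
step 1: row/col 1 already zero → sign 0
signature = (1, 0, 1)

Answer: (1, 0, 1)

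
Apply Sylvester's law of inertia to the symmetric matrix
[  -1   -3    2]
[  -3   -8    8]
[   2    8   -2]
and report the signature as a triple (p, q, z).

step 0: pivot -1 → sign −
step 1: pivot 1 → sign +
step 2: pivot -2 → sign −
signature = (1, 2, 0)

Answer: (1, 2, 0)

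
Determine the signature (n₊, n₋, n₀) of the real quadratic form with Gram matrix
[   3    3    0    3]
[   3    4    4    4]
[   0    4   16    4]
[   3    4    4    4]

Answer: (2, 0, 2)

Derivation:
step 0: pivot 3 → sign +
step 1: pivot 1 → sign +
step 2: row/col 2 already zero → sign 0
step 3: row/col 3 already zero → sign 0
signature = (2, 0, 2)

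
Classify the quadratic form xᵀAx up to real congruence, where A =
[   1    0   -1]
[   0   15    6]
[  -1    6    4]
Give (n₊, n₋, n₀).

step 0: pivot 1 → sign +
step 1: pivot 15 → sign +
step 2: pivot 3/5 → sign +
signature = (3, 0, 0)

Answer: (3, 0, 0)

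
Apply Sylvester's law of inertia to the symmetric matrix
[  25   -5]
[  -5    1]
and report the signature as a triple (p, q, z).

step 0: pivot 25 → sign +
step 1: row/col 1 already zero → sign 0
signature = (1, 0, 1)

Answer: (1, 0, 1)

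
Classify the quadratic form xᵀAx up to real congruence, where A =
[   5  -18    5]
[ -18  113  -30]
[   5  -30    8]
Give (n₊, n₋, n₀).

step 0: pivot 5 → sign +
step 1: pivot 241/5 → sign +
step 2: pivot 3/241 → sign +
signature = (3, 0, 0)

Answer: (3, 0, 0)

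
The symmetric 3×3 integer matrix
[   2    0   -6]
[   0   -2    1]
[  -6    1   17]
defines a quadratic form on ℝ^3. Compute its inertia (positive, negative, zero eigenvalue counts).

step 0: pivot 2 → sign +
step 1: pivot -2 → sign −
step 2: pivot -1/2 → sign −
signature = (1, 2, 0)

Answer: (1, 2, 0)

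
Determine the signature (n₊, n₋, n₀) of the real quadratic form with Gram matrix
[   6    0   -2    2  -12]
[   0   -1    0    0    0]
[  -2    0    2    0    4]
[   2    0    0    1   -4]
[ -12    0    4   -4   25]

step 0: pivot 6 → sign +
step 1: pivot -1 → sign −
step 2: pivot 4/3 → sign +
step 3: pivot 1 → sign +
step 4: row/col 4 already zero → sign 0
signature = (3, 1, 1)

Answer: (3, 1, 1)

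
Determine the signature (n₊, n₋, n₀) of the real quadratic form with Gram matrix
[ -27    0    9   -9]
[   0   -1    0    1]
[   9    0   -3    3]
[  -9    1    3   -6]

Answer: (0, 3, 1)

Derivation:
step 0: pivot -27 → sign −
step 1: pivot -1 → sign −
step 2: pivot -2 → sign −
step 3: row/col 3 already zero → sign 0
signature = (0, 3, 1)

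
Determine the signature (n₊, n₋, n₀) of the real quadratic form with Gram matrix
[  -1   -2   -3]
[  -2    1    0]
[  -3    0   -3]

Answer: (1, 2, 0)

Derivation:
step 0: pivot -1 → sign −
step 1: pivot 5 → sign +
step 2: pivot -6/5 → sign −
signature = (1, 2, 0)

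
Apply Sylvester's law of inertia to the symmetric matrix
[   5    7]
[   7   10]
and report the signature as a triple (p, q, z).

step 0: pivot 5 → sign +
step 1: pivot 1/5 → sign +
signature = (2, 0, 0)

Answer: (2, 0, 0)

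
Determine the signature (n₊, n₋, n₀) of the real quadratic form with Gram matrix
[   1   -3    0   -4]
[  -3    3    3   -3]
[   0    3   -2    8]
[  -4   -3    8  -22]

step 0: pivot 1 → sign +
step 1: pivot -6 → sign −
step 2: pivot -1/2 → sign −
step 3: row/col 3 already zero → sign 0
signature = (1, 2, 1)

Answer: (1, 2, 1)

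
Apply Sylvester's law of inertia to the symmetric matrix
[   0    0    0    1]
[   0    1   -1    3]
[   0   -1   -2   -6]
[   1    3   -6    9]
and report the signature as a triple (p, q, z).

Answer: (2, 2, 0)

Derivation:
step 0: pivot 1 → sign +
step 1: pivot -3 → sign −
step 2: pivot 3 → sign +
step 3: pivot -1/3 → sign −
signature = (2, 2, 0)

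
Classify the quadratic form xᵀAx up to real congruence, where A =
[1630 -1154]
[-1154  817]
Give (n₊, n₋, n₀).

Answer: (1, 1, 0)

Derivation:
step 0: pivot 1630 → sign +
step 1: pivot -3/815 → sign −
signature = (1, 1, 0)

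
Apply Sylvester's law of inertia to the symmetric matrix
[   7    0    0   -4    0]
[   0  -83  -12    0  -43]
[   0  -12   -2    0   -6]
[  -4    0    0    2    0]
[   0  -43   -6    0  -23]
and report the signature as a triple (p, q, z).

Answer: (1, 4, 0)

Derivation:
step 0: pivot 7 → sign +
step 1: pivot -83 → sign −
step 2: pivot -22/83 → sign −
step 3: pivot -2/7 → sign −
step 4: pivot -6/11 → sign −
signature = (1, 4, 0)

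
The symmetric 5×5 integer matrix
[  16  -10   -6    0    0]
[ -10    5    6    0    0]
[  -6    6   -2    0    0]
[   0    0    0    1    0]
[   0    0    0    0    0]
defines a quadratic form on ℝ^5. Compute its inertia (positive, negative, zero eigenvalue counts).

Answer: (2, 2, 1)

Derivation:
step 0: pivot 16 → sign +
step 1: pivot -5/4 → sign −
step 2: pivot -1/5 → sign −
step 3: pivot 1 → sign +
step 4: row/col 4 already zero → sign 0
signature = (2, 2, 1)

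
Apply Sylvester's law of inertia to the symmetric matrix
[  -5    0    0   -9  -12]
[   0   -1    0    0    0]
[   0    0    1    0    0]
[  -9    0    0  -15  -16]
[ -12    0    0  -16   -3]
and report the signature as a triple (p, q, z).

step 0: pivot -5 → sign −
step 1: pivot -1 → sign −
step 2: pivot 1 → sign +
step 3: pivot 6/5 → sign +
step 4: pivot -1/3 → sign −
signature = (2, 3, 0)

Answer: (2, 3, 0)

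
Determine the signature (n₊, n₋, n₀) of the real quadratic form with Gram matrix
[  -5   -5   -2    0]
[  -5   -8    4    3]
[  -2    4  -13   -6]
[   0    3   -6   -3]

Answer: (0, 3, 1)

Derivation:
step 0: pivot -5 → sign −
step 1: pivot -3 → sign −
step 2: pivot -1/5 → sign −
step 3: row/col 3 already zero → sign 0
signature = (0, 3, 1)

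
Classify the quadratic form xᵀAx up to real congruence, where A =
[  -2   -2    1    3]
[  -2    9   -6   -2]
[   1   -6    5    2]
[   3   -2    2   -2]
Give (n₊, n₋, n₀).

step 0: pivot -2 → sign −
step 1: pivot 11 → sign +
step 2: pivot 23/22 → sign +
step 3: pivot 3/23 → sign +
signature = (3, 1, 0)

Answer: (3, 1, 0)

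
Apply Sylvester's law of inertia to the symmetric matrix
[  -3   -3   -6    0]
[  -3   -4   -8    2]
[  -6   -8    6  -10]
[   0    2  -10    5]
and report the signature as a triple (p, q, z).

step 0: pivot -3 → sign −
step 1: pivot -1 → sign −
step 2: pivot 22 → sign +
step 3: pivot 1/11 → sign +
signature = (2, 2, 0)

Answer: (2, 2, 0)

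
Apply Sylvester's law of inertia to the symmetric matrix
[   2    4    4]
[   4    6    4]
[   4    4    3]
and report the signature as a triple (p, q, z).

step 0: pivot 2 → sign +
step 1: pivot -2 → sign −
step 2: pivot 3 → sign +
signature = (2, 1, 0)

Answer: (2, 1, 0)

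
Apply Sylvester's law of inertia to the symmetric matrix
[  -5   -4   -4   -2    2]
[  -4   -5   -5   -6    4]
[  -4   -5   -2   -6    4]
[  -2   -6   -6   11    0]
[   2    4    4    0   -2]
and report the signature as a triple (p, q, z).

step 0: pivot -5 → sign −
step 1: pivot -9/5 → sign −
step 2: pivot 3 → sign +
step 3: pivot 203/9 → sign +
step 4: pivot 6/203 → sign +
signature = (3, 2, 0)

Answer: (3, 2, 0)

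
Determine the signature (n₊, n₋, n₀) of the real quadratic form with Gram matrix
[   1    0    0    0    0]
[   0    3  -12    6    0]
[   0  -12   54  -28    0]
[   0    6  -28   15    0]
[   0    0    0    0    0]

Answer: (4, 0, 1)

Derivation:
step 0: pivot 1 → sign +
step 1: pivot 3 → sign +
step 2: pivot 6 → sign +
step 3: pivot 1/3 → sign +
step 4: row/col 4 already zero → sign 0
signature = (4, 0, 1)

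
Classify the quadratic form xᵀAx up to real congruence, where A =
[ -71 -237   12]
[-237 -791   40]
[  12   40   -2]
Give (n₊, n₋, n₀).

step 0: pivot -71 → sign −
step 1: pivot 8/71 → sign +
step 2: row/col 2 already zero → sign 0
signature = (1, 1, 1)

Answer: (1, 1, 1)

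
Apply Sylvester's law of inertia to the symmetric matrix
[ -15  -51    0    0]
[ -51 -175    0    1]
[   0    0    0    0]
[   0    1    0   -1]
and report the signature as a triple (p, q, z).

step 0: pivot -15 → sign −
step 1: pivot -8/5 → sign −
step 2: pivot -3/8 → sign −
step 3: row/col 3 already zero → sign 0
signature = (0, 3, 1)

Answer: (0, 3, 1)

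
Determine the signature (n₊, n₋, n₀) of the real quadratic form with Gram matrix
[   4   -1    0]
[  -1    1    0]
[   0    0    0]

step 0: pivot 4 → sign +
step 1: pivot 3/4 → sign +
step 2: row/col 2 already zero → sign 0
signature = (2, 0, 1)

Answer: (2, 0, 1)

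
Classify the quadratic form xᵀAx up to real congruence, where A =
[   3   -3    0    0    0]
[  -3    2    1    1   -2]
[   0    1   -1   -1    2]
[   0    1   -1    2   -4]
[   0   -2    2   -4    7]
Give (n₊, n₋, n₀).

step 0: pivot 3 → sign +
step 1: pivot -1 → sign −
step 2: pivot 3 → sign +
step 3: pivot -1 → sign −
step 4: row/col 4 already zero → sign 0
signature = (2, 2, 1)

Answer: (2, 2, 1)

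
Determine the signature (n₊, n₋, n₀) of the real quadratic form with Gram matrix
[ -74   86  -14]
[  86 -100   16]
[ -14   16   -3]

step 0: pivot -74 → sign −
step 1: pivot -2/37 → sign −
step 2: pivot 1 → sign +
signature = (1, 2, 0)

Answer: (1, 2, 0)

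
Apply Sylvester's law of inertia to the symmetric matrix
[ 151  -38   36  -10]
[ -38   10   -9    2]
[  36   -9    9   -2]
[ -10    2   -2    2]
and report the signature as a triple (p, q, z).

step 0: pivot 151 → sign +
step 1: pivot 66/151 → sign +
step 2: pivot 9/22 → sign +
step 3: pivot 2/9 → sign +
signature = (4, 0, 0)

Answer: (4, 0, 0)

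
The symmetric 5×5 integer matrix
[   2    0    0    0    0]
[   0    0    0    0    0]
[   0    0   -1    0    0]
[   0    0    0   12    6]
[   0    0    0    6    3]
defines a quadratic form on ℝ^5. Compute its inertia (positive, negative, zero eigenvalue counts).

step 0: pivot 2 → sign +
step 1: pivot -1 → sign −
step 2: pivot 12 → sign +
step 3: row/col 3 already zero → sign 0
step 4: row/col 4 already zero → sign 0
signature = (2, 1, 2)

Answer: (2, 1, 2)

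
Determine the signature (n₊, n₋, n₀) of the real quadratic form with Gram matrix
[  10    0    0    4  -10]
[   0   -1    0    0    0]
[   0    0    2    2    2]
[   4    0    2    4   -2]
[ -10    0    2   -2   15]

step 0: pivot 10 → sign +
step 1: pivot -1 → sign −
step 2: pivot 2 → sign +
step 3: pivot 2/5 → sign +
step 4: pivot 3 → sign +
signature = (4, 1, 0)

Answer: (4, 1, 0)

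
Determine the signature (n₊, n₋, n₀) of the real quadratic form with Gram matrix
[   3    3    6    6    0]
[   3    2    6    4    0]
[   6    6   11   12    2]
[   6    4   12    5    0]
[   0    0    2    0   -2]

Answer: (2, 3, 0)

Derivation:
step 0: pivot 3 → sign +
step 1: pivot -1 → sign −
step 2: pivot -1 → sign −
step 3: pivot -3 → sign −
step 4: pivot 2 → sign +
signature = (2, 3, 0)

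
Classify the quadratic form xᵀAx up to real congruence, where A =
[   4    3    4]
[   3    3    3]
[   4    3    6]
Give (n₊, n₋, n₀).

step 0: pivot 4 → sign +
step 1: pivot 3/4 → sign +
step 2: pivot 2 → sign +
signature = (3, 0, 0)

Answer: (3, 0, 0)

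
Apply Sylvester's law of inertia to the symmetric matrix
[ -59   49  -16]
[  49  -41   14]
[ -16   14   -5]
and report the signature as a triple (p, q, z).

step 0: pivot -59 → sign −
step 1: pivot -18/59 → sign −
step 2: pivot 1 → sign +
signature = (1, 2, 0)

Answer: (1, 2, 0)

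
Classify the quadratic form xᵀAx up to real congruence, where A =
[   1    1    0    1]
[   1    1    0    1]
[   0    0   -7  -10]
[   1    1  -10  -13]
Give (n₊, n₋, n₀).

Answer: (2, 1, 1)

Derivation:
step 0: pivot 1 → sign +
step 1: pivot -7 → sign −
step 2: pivot 2/7 → sign +
step 3: row/col 3 already zero → sign 0
signature = (2, 1, 1)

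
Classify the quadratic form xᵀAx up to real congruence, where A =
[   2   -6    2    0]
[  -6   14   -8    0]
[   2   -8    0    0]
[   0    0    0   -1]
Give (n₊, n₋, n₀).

Answer: (1, 3, 0)

Derivation:
step 0: pivot 2 → sign +
step 1: pivot -4 → sign −
step 2: pivot -1 → sign −
step 3: pivot -1 → sign −
signature = (1, 3, 0)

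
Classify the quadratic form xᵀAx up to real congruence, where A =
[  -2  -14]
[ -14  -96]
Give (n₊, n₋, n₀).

step 0: pivot -2 → sign −
step 1: pivot 2 → sign +
signature = (1, 1, 0)

Answer: (1, 1, 0)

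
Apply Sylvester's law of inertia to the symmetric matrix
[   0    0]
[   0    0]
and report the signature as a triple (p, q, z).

Answer: (0, 0, 2)

Derivation:
step 0: row/col 0 already zero → sign 0
step 1: row/col 1 already zero → sign 0
signature = (0, 0, 2)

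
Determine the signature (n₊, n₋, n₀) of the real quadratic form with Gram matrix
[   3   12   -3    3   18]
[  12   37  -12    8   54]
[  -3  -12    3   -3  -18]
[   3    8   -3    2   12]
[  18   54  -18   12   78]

Answer: (2, 2, 1)

Derivation:
step 0: pivot 3 → sign +
step 1: pivot -11 → sign −
step 2: pivot 5/11 → sign +
step 3: pivot -6/5 → sign −
step 4: row/col 4 already zero → sign 0
signature = (2, 2, 1)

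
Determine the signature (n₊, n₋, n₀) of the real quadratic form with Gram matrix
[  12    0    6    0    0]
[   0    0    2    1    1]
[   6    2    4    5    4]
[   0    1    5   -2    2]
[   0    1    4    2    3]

Answer: (2, 2, 1)

Derivation:
step 0: pivot 12 → sign +
step 1: pivot 1 → sign +
step 2: pivot -4 → sign −
step 3: pivot -27/4 → sign −
step 4: row/col 4 already zero → sign 0
signature = (2, 2, 1)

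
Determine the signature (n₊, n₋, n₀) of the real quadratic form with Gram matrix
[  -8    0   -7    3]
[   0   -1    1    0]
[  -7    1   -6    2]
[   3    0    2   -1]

step 0: pivot -8 → sign −
step 1: pivot -1 → sign −
step 2: pivot 9/8 → sign +
step 3: pivot -2/9 → sign −
signature = (1, 3, 0)

Answer: (1, 3, 0)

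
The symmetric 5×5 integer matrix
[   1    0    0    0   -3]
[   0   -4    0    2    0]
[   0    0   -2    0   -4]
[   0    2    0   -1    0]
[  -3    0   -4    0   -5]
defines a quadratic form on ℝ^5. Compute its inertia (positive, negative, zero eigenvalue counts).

Answer: (1, 3, 1)

Derivation:
step 0: pivot 1 → sign +
step 1: pivot -4 → sign −
step 2: pivot -2 → sign −
step 3: pivot -6 → sign −
step 4: row/col 4 already zero → sign 0
signature = (1, 3, 1)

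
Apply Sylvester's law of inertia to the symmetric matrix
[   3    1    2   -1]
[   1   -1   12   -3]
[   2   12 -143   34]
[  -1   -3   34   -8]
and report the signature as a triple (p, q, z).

step 0: pivot 3 → sign +
step 1: pivot -4/3 → sign −
step 2: pivot -48 → sign −
step 3: row/col 3 already zero → sign 0
signature = (1, 2, 1)

Answer: (1, 2, 1)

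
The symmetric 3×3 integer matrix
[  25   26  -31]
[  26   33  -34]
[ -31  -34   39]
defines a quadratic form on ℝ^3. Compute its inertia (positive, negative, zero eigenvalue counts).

Answer: (3, 0, 0)

Derivation:
step 0: pivot 25 → sign +
step 1: pivot 149/25 → sign +
step 2: pivot 6/149 → sign +
signature = (3, 0, 0)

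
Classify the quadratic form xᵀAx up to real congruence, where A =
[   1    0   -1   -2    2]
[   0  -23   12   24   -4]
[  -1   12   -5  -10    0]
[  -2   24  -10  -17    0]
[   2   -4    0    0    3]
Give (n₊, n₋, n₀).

step 0: pivot 1 → sign +
step 1: pivot -23 → sign −
step 2: pivot 6/23 → sign +
step 3: pivot 3 → sign +
step 4: pivot -1/3 → sign −
signature = (3, 2, 0)

Answer: (3, 2, 0)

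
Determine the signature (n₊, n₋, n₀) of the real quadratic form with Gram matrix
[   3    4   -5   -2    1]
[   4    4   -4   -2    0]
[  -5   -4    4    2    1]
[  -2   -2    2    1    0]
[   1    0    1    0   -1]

step 0: pivot 3 → sign +
step 1: pivot -4/3 → sign −
step 2: pivot 1 → sign +
step 3: row/col 3 already zero → sign 0
step 4: row/col 4 already zero → sign 0
signature = (2, 1, 2)

Answer: (2, 1, 2)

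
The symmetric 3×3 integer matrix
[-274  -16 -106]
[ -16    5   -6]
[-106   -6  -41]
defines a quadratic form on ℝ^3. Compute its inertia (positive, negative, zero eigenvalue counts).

Answer: (2, 1, 0)

Derivation:
step 0: pivot -274 → sign −
step 1: pivot 813/137 → sign +
step 2: pivot 1/813 → sign +
signature = (2, 1, 0)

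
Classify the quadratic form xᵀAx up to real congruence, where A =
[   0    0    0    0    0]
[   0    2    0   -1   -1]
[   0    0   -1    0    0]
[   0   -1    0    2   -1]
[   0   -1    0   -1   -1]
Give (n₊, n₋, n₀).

step 0: pivot 2 → sign +
step 1: pivot -1 → sign −
step 2: pivot 3/2 → sign +
step 3: pivot -3 → sign −
step 4: row/col 4 already zero → sign 0
signature = (2, 2, 1)

Answer: (2, 2, 1)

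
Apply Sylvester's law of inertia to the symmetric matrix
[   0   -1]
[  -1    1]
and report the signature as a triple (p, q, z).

step 0: pivot 1 → sign +
step 1: pivot -1 → sign −
signature = (1, 1, 0)

Answer: (1, 1, 0)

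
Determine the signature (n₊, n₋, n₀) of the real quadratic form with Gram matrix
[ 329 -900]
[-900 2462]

step 0: pivot 329 → sign +
step 1: pivot -2/329 → sign −
signature = (1, 1, 0)

Answer: (1, 1, 0)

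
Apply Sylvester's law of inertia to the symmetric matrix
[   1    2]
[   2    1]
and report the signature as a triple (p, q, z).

step 0: pivot 1 → sign +
step 1: pivot -3 → sign −
signature = (1, 1, 0)

Answer: (1, 1, 0)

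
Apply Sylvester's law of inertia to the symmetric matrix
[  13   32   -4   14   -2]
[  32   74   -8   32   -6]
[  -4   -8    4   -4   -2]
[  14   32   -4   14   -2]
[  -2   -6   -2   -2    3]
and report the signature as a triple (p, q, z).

step 0: pivot 13 → sign +
step 1: pivot -62/13 → sign −
step 2: pivot 108/31 → sign +
step 3: pivot 2/27 → sign +
step 4: row/col 4 already zero → sign 0
signature = (3, 1, 1)

Answer: (3, 1, 1)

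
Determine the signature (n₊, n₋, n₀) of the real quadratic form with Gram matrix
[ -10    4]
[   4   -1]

step 0: pivot -10 → sign −
step 1: pivot 3/5 → sign +
signature = (1, 1, 0)

Answer: (1, 1, 0)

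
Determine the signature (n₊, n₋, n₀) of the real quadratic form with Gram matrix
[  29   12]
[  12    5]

step 0: pivot 29 → sign +
step 1: pivot 1/29 → sign +
signature = (2, 0, 0)

Answer: (2, 0, 0)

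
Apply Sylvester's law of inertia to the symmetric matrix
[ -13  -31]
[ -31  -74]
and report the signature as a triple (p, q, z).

Answer: (0, 2, 0)

Derivation:
step 0: pivot -13 → sign −
step 1: pivot -1/13 → sign −
signature = (0, 2, 0)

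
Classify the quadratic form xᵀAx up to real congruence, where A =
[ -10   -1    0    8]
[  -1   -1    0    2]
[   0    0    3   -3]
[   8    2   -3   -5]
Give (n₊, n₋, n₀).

Answer: (1, 2, 1)

Derivation:
step 0: pivot -10 → sign −
step 1: pivot -9/10 → sign −
step 2: pivot 3 → sign +
step 3: row/col 3 already zero → sign 0
signature = (1, 2, 1)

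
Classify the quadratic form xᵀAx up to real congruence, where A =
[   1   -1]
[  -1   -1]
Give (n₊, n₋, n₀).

step 0: pivot 1 → sign +
step 1: pivot -2 → sign −
signature = (1, 1, 0)

Answer: (1, 1, 0)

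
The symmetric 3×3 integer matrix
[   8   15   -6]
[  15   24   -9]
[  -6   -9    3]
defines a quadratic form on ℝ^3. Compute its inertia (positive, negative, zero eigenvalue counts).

Answer: (1, 2, 0)

Derivation:
step 0: pivot 8 → sign +
step 1: pivot -33/8 → sign −
step 2: pivot -3/11 → sign −
signature = (1, 2, 0)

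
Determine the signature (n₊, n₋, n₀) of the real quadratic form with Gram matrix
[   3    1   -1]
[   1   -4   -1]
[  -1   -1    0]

Answer: (1, 2, 0)

Derivation:
step 0: pivot 3 → sign +
step 1: pivot -13/3 → sign −
step 2: pivot -3/13 → sign −
signature = (1, 2, 0)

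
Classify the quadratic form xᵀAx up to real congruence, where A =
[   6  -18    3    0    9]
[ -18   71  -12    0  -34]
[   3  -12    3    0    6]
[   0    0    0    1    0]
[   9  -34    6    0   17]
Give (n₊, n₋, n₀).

step 0: pivot 6 → sign +
step 1: pivot 17 → sign +
step 2: pivot 33/34 → sign +
step 3: pivot 1 → sign +
step 4: pivot 6/11 → sign +
signature = (5, 0, 0)

Answer: (5, 0, 0)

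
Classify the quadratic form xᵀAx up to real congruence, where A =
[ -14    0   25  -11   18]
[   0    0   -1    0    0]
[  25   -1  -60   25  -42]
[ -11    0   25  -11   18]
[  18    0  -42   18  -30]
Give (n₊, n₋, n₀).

Answer: (1, 4, 0)

Derivation:
step 0: pivot -14 → sign −
step 1: pivot -215/14 → sign −
step 2: pivot 14/215 → sign +
step 3: pivot -33/14 → sign −
step 4: pivot -6/11 → sign −
signature = (1, 4, 0)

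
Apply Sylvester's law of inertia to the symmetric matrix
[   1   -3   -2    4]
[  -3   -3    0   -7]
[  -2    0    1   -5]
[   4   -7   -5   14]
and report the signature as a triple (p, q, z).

Answer: (2, 2, 0)

Derivation:
step 0: pivot 1 → sign +
step 1: pivot -12 → sign −
step 2: pivot 1/12 → sign +
step 3: pivot -3 → sign −
signature = (2, 2, 0)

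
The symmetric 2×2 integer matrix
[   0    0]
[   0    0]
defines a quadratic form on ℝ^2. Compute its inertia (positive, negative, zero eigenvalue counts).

Answer: (0, 0, 2)

Derivation:
step 0: row/col 0 already zero → sign 0
step 1: row/col 1 already zero → sign 0
signature = (0, 0, 2)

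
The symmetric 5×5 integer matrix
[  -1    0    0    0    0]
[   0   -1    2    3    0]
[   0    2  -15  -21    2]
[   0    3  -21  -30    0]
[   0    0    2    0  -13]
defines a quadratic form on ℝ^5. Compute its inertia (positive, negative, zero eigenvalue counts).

Answer: (1, 4, 0)

Derivation:
step 0: pivot -1 → sign −
step 1: pivot -1 → sign −
step 2: pivot -11 → sign −
step 3: pivot -6/11 → sign −
step 4: pivot 1 → sign +
signature = (1, 4, 0)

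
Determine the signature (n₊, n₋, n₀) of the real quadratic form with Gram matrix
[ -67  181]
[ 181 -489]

step 0: pivot -67 → sign −
step 1: pivot -2/67 → sign −
signature = (0, 2, 0)

Answer: (0, 2, 0)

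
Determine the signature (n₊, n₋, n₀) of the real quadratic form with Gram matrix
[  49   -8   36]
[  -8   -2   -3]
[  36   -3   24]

step 0: pivot 49 → sign +
step 1: pivot -162/49 → sign −
step 2: pivot 1/18 → sign +
signature = (2, 1, 0)

Answer: (2, 1, 0)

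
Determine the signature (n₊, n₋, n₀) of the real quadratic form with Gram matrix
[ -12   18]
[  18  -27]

Answer: (0, 1, 1)

Derivation:
step 0: pivot -12 → sign −
step 1: row/col 1 already zero → sign 0
signature = (0, 1, 1)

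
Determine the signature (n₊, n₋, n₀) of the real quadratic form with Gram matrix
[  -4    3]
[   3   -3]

step 0: pivot -4 → sign −
step 1: pivot -3/4 → sign −
signature = (0, 2, 0)

Answer: (0, 2, 0)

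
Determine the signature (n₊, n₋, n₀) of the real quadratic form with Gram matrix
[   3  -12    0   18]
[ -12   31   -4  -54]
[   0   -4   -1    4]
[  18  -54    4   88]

step 0: pivot 3 → sign +
step 1: pivot -17 → sign −
step 2: pivot -1/17 → sign −
step 3: row/col 3 already zero → sign 0
signature = (1, 2, 1)

Answer: (1, 2, 1)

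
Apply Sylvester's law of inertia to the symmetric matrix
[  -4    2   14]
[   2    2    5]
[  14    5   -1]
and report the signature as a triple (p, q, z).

Answer: (1, 1, 1)

Derivation:
step 0: pivot -4 → sign −
step 1: pivot 3 → sign +
step 2: row/col 2 already zero → sign 0
signature = (1, 1, 1)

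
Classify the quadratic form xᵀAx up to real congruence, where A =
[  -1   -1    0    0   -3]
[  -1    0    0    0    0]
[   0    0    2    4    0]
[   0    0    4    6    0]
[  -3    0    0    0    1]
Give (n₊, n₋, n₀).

step 0: pivot -1 → sign −
step 1: pivot 1 → sign +
step 2: pivot 2 → sign +
step 3: pivot -2 → sign −
step 4: pivot 1 → sign +
signature = (3, 2, 0)

Answer: (3, 2, 0)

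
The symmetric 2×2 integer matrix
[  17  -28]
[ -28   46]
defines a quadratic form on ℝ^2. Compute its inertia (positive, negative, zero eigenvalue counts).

step 0: pivot 17 → sign +
step 1: pivot -2/17 → sign −
signature = (1, 1, 0)

Answer: (1, 1, 0)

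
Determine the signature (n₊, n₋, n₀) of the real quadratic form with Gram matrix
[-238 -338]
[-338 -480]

Answer: (1, 1, 0)

Derivation:
step 0: pivot -238 → sign −
step 1: pivot 2/119 → sign +
signature = (1, 1, 0)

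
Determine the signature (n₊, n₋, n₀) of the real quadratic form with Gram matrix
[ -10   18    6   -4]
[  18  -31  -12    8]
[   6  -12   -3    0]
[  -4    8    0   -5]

step 0: pivot -10 → sign −
step 1: pivot 7/5 → sign +
step 2: pivot -3/7 → sign −
step 3: pivot 3 → sign +
signature = (2, 2, 0)

Answer: (2, 2, 0)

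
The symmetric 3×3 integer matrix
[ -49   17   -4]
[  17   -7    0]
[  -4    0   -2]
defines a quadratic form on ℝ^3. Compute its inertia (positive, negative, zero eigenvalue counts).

Answer: (1, 2, 0)

Derivation:
step 0: pivot -49 → sign −
step 1: pivot -54/49 → sign −
step 2: pivot 2/27 → sign +
signature = (1, 2, 0)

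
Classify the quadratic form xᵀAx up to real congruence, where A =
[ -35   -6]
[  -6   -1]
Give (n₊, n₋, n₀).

Answer: (1, 1, 0)

Derivation:
step 0: pivot -35 → sign −
step 1: pivot 1/35 → sign +
signature = (1, 1, 0)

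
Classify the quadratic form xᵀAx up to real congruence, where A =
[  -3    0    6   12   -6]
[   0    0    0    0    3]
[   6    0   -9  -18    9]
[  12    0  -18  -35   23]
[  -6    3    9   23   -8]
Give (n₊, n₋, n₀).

Answer: (3, 2, 0)

Derivation:
step 0: pivot -3 → sign −
step 1: pivot 3 → sign +
step 2: pivot 1 → sign +
step 3: pivot -24 → sign −
step 4: pivot 3/8 → sign +
signature = (3, 2, 0)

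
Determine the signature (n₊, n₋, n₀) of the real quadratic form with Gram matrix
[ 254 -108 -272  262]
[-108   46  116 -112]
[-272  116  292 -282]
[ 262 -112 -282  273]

step 0: pivot 254 → sign +
step 1: pivot 10/127 → sign +
step 2: pivot -4/5 → sign −
step 3: row/col 3 already zero → sign 0
signature = (2, 1, 1)

Answer: (2, 1, 1)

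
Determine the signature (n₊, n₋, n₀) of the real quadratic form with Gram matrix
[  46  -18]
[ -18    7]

step 0: pivot 46 → sign +
step 1: pivot -1/23 → sign −
signature = (1, 1, 0)

Answer: (1, 1, 0)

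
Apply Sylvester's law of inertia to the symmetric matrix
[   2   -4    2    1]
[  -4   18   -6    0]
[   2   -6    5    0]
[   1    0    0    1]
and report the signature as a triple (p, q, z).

step 0: pivot 2 → sign +
step 1: pivot 10 → sign +
step 2: pivot 13/5 → sign +
step 3: pivot -1/26 → sign −
signature = (3, 1, 0)

Answer: (3, 1, 0)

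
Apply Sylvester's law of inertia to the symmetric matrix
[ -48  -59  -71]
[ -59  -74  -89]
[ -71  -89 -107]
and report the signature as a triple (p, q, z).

Answer: (1, 2, 0)

Derivation:
step 0: pivot -48 → sign −
step 1: pivot -71/48 → sign −
step 2: pivot 3/71 → sign +
signature = (1, 2, 0)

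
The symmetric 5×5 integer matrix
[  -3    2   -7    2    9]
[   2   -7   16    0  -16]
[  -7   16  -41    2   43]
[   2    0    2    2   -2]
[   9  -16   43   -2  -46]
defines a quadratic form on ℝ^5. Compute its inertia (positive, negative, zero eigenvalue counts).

step 0: pivot -3 → sign −
step 1: pivot -17/3 → sign −
step 2: pivot -2 → sign −
step 3: pivot 62/17 → sign +
step 4: pivot -3/31 → sign −
signature = (1, 4, 0)

Answer: (1, 4, 0)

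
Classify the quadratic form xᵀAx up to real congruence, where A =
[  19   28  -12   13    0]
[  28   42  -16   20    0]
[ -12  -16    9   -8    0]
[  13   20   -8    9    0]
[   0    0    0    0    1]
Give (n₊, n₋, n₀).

Answer: (4, 1, 0)

Derivation:
step 0: pivot 19 → sign +
step 1: pivot 14/19 → sign +
step 2: pivot -17/7 → sign −
step 3: pivot 6/17 → sign +
step 4: pivot 1 → sign +
signature = (4, 1, 0)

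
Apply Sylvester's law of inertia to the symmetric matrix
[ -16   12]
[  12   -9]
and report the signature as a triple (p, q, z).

step 0: pivot -16 → sign −
step 1: row/col 1 already zero → sign 0
signature = (0, 1, 1)

Answer: (0, 1, 1)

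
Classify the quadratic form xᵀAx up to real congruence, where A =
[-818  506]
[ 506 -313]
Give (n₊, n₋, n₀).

step 0: pivot -818 → sign −
step 1: pivot 1/409 → sign +
signature = (1, 1, 0)

Answer: (1, 1, 0)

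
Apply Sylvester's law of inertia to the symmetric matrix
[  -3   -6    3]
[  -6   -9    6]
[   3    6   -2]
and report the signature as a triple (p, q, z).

step 0: pivot -3 → sign −
step 1: pivot 3 → sign +
step 2: pivot 1 → sign +
signature = (2, 1, 0)

Answer: (2, 1, 0)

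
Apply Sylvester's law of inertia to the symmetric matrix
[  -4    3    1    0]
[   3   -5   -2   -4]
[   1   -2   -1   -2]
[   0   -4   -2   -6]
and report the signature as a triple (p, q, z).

Answer: (0, 3, 1)

Derivation:
step 0: pivot -4 → sign −
step 1: pivot -11/4 → sign −
step 2: pivot -2/11 → sign −
step 3: row/col 3 already zero → sign 0
signature = (0, 3, 1)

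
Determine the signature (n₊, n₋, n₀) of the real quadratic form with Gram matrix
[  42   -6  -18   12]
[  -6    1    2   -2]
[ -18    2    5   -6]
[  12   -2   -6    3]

Answer: (2, 2, 0)

Derivation:
step 0: pivot 42 → sign +
step 1: pivot 1/7 → sign +
step 2: pivot -5 → sign −
step 3: pivot -1/5 → sign −
signature = (2, 2, 0)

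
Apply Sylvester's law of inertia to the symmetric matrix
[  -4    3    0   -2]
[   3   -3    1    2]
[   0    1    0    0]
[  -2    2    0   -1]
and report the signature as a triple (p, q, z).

step 0: pivot -4 → sign −
step 1: pivot -3/4 → sign −
step 2: pivot 4/3 → sign +
step 3: row/col 3 already zero → sign 0
signature = (1, 2, 1)

Answer: (1, 2, 1)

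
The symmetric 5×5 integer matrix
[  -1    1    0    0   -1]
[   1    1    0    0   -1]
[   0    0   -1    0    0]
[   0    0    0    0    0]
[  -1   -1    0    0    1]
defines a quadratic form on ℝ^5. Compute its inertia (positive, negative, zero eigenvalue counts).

step 0: pivot -1 → sign −
step 1: pivot 2 → sign +
step 2: pivot -1 → sign −
step 3: row/col 3 already zero → sign 0
step 4: row/col 4 already zero → sign 0
signature = (1, 2, 2)

Answer: (1, 2, 2)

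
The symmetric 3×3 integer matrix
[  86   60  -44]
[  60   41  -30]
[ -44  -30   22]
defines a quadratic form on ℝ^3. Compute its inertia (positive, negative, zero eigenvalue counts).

step 0: pivot 86 → sign +
step 1: pivot -37/43 → sign −
step 2: pivot 2/37 → sign +
signature = (2, 1, 0)

Answer: (2, 1, 0)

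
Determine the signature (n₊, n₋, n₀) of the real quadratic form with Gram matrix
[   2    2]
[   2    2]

step 0: pivot 2 → sign +
step 1: row/col 1 already zero → sign 0
signature = (1, 0, 1)

Answer: (1, 0, 1)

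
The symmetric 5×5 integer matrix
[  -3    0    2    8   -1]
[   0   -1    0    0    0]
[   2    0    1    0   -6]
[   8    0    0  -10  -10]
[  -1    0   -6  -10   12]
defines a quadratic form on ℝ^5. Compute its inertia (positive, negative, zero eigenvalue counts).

step 0: pivot -3 → sign −
step 1: pivot -1 → sign −
step 2: pivot 7/3 → sign +
step 3: pivot -6/7 → sign −
step 4: pivot 1 → sign +
signature = (2, 3, 0)

Answer: (2, 3, 0)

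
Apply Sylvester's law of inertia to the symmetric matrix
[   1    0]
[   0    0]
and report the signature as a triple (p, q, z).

Answer: (1, 0, 1)

Derivation:
step 0: pivot 1 → sign +
step 1: row/col 1 already zero → sign 0
signature = (1, 0, 1)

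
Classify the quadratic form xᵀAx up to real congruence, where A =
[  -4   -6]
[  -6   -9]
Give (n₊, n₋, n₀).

step 0: pivot -4 → sign −
step 1: row/col 1 already zero → sign 0
signature = (0, 1, 1)

Answer: (0, 1, 1)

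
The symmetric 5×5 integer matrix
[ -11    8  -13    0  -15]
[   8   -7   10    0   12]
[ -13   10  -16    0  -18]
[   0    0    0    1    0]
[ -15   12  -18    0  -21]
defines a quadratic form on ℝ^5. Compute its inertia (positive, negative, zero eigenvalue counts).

Answer: (2, 3, 0)

Derivation:
step 0: pivot -11 → sign −
step 1: pivot -13/11 → sign −
step 2: pivot -5/13 → sign −
step 3: pivot 1 → sign +
step 4: pivot 3/5 → sign +
signature = (2, 3, 0)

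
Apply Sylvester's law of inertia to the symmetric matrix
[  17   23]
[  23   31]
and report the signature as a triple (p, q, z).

step 0: pivot 17 → sign +
step 1: pivot -2/17 → sign −
signature = (1, 1, 0)

Answer: (1, 1, 0)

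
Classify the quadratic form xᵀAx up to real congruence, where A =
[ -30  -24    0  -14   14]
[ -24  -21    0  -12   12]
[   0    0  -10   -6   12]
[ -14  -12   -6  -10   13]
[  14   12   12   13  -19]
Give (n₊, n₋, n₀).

Answer: (1, 4, 0)

Derivation:
step 0: pivot -30 → sign −
step 1: pivot -9/5 → sign −
step 2: pivot -10 → sign −
step 3: pivot 22/45 → sign +
step 4: pivot -3/22 → sign −
signature = (1, 4, 0)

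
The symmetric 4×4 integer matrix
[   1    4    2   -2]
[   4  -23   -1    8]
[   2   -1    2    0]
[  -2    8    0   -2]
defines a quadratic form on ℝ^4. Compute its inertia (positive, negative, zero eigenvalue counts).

Answer: (2, 2, 0)

Derivation:
step 0: pivot 1 → sign +
step 1: pivot -39 → sign −
step 2: pivot 1/13 → sign +
step 3: pivot -2/3 → sign −
signature = (2, 2, 0)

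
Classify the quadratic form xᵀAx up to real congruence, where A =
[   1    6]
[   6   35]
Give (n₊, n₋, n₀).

step 0: pivot 1 → sign +
step 1: pivot -1 → sign −
signature = (1, 1, 0)

Answer: (1, 1, 0)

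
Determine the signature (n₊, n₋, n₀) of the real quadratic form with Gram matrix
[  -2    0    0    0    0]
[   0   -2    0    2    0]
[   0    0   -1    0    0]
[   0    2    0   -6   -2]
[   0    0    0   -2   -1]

step 0: pivot -2 → sign −
step 1: pivot -2 → sign −
step 2: pivot -1 → sign −
step 3: pivot -4 → sign −
step 4: row/col 4 already zero → sign 0
signature = (0, 4, 1)

Answer: (0, 4, 1)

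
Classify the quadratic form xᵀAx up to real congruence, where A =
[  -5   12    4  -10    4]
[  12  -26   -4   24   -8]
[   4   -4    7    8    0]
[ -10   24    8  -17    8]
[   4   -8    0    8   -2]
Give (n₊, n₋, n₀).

Answer: (3, 2, 0)

Derivation:
step 0: pivot -5 → sign −
step 1: pivot 14/5 → sign +
step 2: pivot -1 → sign −
step 3: pivot 3 → sign +
step 4: pivot 2/7 → sign +
signature = (3, 2, 0)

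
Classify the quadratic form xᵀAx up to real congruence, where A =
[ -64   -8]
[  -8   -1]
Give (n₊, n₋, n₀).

Answer: (0, 1, 1)

Derivation:
step 0: pivot -64 → sign −
step 1: row/col 1 already zero → sign 0
signature = (0, 1, 1)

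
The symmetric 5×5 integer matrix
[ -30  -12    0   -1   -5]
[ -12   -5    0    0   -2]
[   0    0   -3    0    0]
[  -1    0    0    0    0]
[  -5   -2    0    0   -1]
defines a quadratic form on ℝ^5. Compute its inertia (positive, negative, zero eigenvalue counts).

step 0: pivot -30 → sign −
step 1: pivot -1/5 → sign −
step 2: pivot -3 → sign −
step 3: pivot 5/6 → sign +
step 4: pivot -1/5 → sign −
signature = (1, 4, 0)

Answer: (1, 4, 0)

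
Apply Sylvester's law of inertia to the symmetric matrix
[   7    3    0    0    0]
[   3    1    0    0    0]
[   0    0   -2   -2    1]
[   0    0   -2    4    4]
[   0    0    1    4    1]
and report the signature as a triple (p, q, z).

Answer: (2, 2, 1)

Derivation:
step 0: pivot 7 → sign +
step 1: pivot -2/7 → sign −
step 2: pivot -2 → sign −
step 3: pivot 6 → sign +
step 4: row/col 4 already zero → sign 0
signature = (2, 2, 1)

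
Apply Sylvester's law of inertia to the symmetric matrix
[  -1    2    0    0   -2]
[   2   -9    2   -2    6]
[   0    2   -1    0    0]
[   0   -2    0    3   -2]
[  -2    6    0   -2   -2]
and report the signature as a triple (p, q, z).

step 0: pivot -1 → sign −
step 1: pivot -5 → sign −
step 2: pivot -1/5 → sign −
step 3: pivot 7 → sign +
step 4: pivot 6/7 → sign +
signature = (2, 3, 0)

Answer: (2, 3, 0)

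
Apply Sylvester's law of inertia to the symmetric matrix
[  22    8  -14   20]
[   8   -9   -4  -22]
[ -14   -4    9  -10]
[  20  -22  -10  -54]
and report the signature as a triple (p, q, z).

step 0: pivot 22 → sign +
step 1: pivot -131/11 → sign −
step 2: pivot 25/131 → sign +
step 3: pivot -6/25 → sign −
signature = (2, 2, 0)

Answer: (2, 2, 0)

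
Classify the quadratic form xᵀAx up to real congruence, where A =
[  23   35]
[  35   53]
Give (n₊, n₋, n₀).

step 0: pivot 23 → sign +
step 1: pivot -6/23 → sign −
signature = (1, 1, 0)

Answer: (1, 1, 0)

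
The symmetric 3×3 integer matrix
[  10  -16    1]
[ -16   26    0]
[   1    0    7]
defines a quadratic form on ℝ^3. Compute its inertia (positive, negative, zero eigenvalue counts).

step 0: pivot 10 → sign +
step 1: pivot 2/5 → sign +
step 2: pivot 1/2 → sign +
signature = (3, 0, 0)

Answer: (3, 0, 0)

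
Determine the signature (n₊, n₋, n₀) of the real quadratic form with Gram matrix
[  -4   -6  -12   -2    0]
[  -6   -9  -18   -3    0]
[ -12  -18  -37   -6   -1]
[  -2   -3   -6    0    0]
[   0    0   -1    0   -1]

Answer: (1, 2, 2)

Derivation:
step 0: pivot -4 → sign −
step 1: pivot -1 → sign −
step 2: pivot 1 → sign +
step 3: row/col 3 already zero → sign 0
step 4: row/col 4 already zero → sign 0
signature = (1, 2, 2)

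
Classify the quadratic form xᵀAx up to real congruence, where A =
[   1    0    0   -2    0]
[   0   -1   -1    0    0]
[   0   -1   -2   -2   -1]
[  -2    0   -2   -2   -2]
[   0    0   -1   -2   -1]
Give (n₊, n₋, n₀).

Answer: (1, 3, 1)

Derivation:
step 0: pivot 1 → sign +
step 1: pivot -1 → sign −
step 2: pivot -1 → sign −
step 3: pivot -2 → sign −
step 4: row/col 4 already zero → sign 0
signature = (1, 3, 1)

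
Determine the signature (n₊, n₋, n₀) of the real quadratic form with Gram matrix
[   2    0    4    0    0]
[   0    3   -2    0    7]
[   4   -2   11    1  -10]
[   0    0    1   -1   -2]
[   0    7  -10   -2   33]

Answer: (4, 1, 0)

Derivation:
step 0: pivot 2 → sign +
step 1: pivot 3 → sign +
step 2: pivot 5/3 → sign +
step 3: pivot -8/5 → sign −
step 4: pivot 1/2 → sign +
signature = (4, 1, 0)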